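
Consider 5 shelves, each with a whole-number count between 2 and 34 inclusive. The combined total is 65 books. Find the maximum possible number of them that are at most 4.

3

Each value at 4 or below falls at least 34 − 4 = 30 short of the ceiling 34.
The ceiling total is 5 × 34 = 170, and we need 65, so at most ⌊(170 − 65)/30⌋ = 3 can be that low.
k = 3 is achieved by 3 values at 4 and 2 at 34, total 80; lower one of the 34's by 15 (still > 4) to reach 65.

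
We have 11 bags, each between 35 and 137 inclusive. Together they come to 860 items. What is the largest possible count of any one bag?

137

Maximizing one value means minimizing the remaining 10.
The other 10 contribute at least 10 × 35 = 350, leaving at most 860 − 350 = 510.
But each bag is capped at 137, so the maximum is 137.
Achievable: one at 137 and the other 10 totalling 723, which fits since 10 × 35 ≤ 723 ≤ 10 × 137.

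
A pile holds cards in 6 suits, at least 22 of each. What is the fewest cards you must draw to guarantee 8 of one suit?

43

In the worst case you draw 7 of each of the 6 suits: 6 × 7 = 42.
One more forces 8 of some suit, so 42 + 1 = 43.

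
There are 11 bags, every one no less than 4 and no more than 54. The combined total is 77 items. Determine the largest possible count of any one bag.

To make one bag as large as possible, make the other 10 as small as possible.
The other 10 contribute at least 10 × 4 = 40, leaving at most 77 − 40 = 37.
Since 37 ≤ 54, this is achievable: one at 37 and 10 at 4.

37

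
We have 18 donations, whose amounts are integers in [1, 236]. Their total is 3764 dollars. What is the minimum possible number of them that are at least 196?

Suppose at most 18 − j of them reach 196; then j values are ≤ 195 and the rest ≤ 236.
The total is then ≤ 195·j + 236·(18 − j) = 4248 − 41j. For this to be ≥ 3764 we need j ≤ 11, so at least 18 − 11 = 7 must reach 196.
Exactly 7 works: 7 values at 236 and 11 at 195 total 3797; lower one of the high values by 33 (still ≥ 196) to hit 3764.

7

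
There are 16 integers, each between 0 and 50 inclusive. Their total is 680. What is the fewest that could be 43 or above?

1

If only k of them are at least 43, the other 16 − k are at most 42, so the total is at most k·50 + (16 − k)·42.
This must reach 680, so k·50 + (16 − k)·42 ≥ 680, giving k ≥ 1.
Exactly 1 works: 1 value at 50 and 15 at 42 total 680.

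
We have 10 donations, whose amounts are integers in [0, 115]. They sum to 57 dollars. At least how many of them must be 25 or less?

Let j be the number exceeding 25. Then the total is ≥ 26·j + 0·(10 − j) = 0 + 26j.
So 26j ≤ 57 and j ≤ 2; hence at least 10 − 2 = 8 are ≤ 25.
Exactly 8 works: 8 values at 0 and 2 at 26 total 52; raise one of the low values by 5 (still ≤ 25) to hit 57.

8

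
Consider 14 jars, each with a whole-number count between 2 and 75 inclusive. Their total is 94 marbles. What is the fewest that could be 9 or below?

6

Each value above 9 is at least 10, contributing at least 10 − 2 = 8 above the floor 2.
The sum exceeds the floor total 28 by 66, so at most ⌊66/8⌋ = 8 exceed 9, and at least 6 are ≤ 9.
Exactly 6 works: 6 values at 2 and 8 at 10 total 92; raise one of the low values by 2 (still ≤ 9) to hit 94.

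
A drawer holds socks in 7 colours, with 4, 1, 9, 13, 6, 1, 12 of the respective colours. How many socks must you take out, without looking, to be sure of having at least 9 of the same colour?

37

In the worst case you take as many as possible of each colour without reaching 9: 4 + 1 + 8 + 8 + 6 + 1 + 8 = 36.
The next one must give 9 of some colour, so 36 + 1 = 37.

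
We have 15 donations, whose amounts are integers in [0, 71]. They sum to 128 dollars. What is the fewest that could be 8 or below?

1

If only k of them are at most 8, the other 15 − k are at least 9, so the total is at least (15 − k)·9 + k·0.
This is ≤ 128, so (15 − k)·9 + 0k ≤ 128, which gives k ≥ 1.
Exactly 1 works: 1 value at 0 and 14 at 9 total 126; raise one of the low values by 2 (still ≤ 8) to hit 128.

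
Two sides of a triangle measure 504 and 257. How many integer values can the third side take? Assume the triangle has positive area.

513

The triangle inequality gives |504 − 257| < c < 504 + 257, i.e. 247 < c < 761.
So c can be any integer from 248 to 760: 513 values.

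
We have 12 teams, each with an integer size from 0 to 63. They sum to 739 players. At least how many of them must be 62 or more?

4

Each value short of 62 is at most 61, costing at least 63 − 61 = 2 against the maximum total of 756.
We can afford to lose at most 756 − 739 = 17, so at most ⌊17/2⌋ = 8 fall short, and at least 4 are ≥ 62.
Exactly 4 works: 4 values at 63 and 8 at 61 total 740; lower one of the high values by 1 (still ≥ 62) to hit 739.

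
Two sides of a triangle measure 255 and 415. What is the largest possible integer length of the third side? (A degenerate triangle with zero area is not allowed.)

669

The third side must be less than 255 + 415 = 670.
The largest integer below 670 is 669.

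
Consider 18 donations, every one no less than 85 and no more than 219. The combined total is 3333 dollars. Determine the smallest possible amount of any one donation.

Minimizing one value means maximizing the remaining 17.
The other 17 can take up 17 × 219 = 3723 ≥ 3333 − 85, so one donation can sit at its floor of 85.
Achievable: one at 85 and the other 17 totalling 3248, which fits since 17 × 85 ≤ 3248 ≤ 17 × 219.

85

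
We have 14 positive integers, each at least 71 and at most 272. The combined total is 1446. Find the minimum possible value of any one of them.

Minimizing one value means maximizing the remaining 13.
The other 13 can take up 13 × 272 = 3536 ≥ 1446 − 71, so one integer can sit at its floor of 71.
Achievable: one at 71 and the other 13 totalling 1375, which fits since 13 × 71 ≤ 1375 ≤ 13 × 272.

71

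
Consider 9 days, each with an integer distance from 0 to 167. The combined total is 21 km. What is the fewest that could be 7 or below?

If only k of them are at most 7, the other 9 − k are at least 8, so the total is at least (9 − k)·8 + k·0.
This is ≤ 21, so (9 − k)·8 + 0k ≤ 21, which gives k ≥ 7.
Exactly 7 works: 7 values at 0 and 2 at 8 total 16; raise one of the low values by 5 (still ≤ 7) to hit 21.

7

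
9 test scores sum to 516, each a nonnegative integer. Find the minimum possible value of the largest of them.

The 9 values sum to 516, so their maximum is at least ⌈516/9⌉ = 58.
Achievable: 3 of them at 58 and 6 at 57 total 516.

58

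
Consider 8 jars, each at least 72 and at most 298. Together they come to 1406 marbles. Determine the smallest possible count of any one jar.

Minimizing one value means maximizing the remaining 7.
The other 7 can take up 7 × 298 = 2086 ≥ 1406 − 72, so one jar can sit at its floor of 72.
Achievable: one at 72 and the other 7 totalling 1334, which fits since 7 × 72 ≤ 1334 ≤ 7 × 298.

72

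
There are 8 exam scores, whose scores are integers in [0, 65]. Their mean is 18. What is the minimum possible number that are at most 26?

3

The total is 8 × 18 = 144.
If only k of them are at most 26, the other 8 − k are at least 27, so the total is at least (8 − k)·27 + k·0.
This is ≤ 144, so (8 − k)·27 + 0k ≤ 144, which gives k ≥ 3.
Exactly 3 works: 3 values at 0 and 5 at 27 total 135; raise one of the low values by 9 (still ≤ 26) to hit 144.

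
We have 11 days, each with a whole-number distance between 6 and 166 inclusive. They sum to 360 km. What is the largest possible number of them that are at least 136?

2

If k of the values are ≥ 136, the total is ≥ 136k + 6(11 − k).
Setting 136k + 6(11 − k) ≤ 360 gives 130k ≤ 294, so k ≤ 2.
k = 2 is achieved by 2 values at 136 and 9 at 6, total 326; add 34 to one value (staying below 136) to reach 360.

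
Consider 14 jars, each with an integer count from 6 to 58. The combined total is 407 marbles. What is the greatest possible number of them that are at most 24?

11

Each value at 24 or below falls at least 58 − 24 = 34 short of the ceiling 58.
The ceiling total is 14 × 58 = 812, and we need 407, so at most ⌊(812 − 407)/34⌋ = 11 can be that low.
k = 11 is achieved by 11 values at 24 and 3 at 58, total 438; lower one of the 58's by 31 (still > 24) to reach 407.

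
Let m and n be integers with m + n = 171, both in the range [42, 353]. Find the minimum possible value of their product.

5418

For a fixed sum, mn is smallest when m and n are as far apart as possible.
At the endpoint m = 42, n = 171 − 42 = 129, so mn = 42 × 129 = 5418.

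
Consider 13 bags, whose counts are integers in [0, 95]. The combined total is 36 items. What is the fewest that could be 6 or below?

Each value above 6 is at least 7, contributing at least 7 − 0 = 7 above the floor 0.
The sum exceeds the floor total 0 by 36, so at most ⌊36/7⌋ = 5 exceed 6, and at least 8 are ≤ 6.
Exactly 8 works: 8 values at 0 and 5 at 7 total 35; raise one of the low values by 1 (still ≤ 6) to hit 36.

8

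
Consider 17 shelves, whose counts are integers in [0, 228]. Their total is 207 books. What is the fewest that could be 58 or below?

If only k of them are at most 58, the other 17 − k are at least 59, so the total is at least (17 − k)·59 + k·0.
This is ≤ 207, so (17 − k)·59 + 0k ≤ 207, which gives k ≥ 14.
Exactly 14 works: 14 values at 0 and 3 at 59 total 177; raise one of the low values by 30 (still ≤ 58) to hit 207.

14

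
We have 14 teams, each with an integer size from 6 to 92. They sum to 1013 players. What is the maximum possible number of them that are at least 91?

With k values at 91 or above and the rest at least 6, the sum is at least 84 + 85k.
Since the sum is 1013, we need 85k ≤ 929, i.e. k ≤ 10.
k = 10 is achieved by 10 values at 91 and 4 at 6, total 934; add 79 to one value (staying below 91) to reach 1013.

10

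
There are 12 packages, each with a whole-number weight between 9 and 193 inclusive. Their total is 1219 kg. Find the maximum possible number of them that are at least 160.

7

Suppose k of them are at least 160. Those contribute at least 160 each and the other 12 − k at least 9 each.
So the total is at least 160k + 9(12 − k) = 108 + 151k. This must be ≤ 1219, giving k ≤ 7.
k = 7 is achieved by 7 values at 160 and 5 at 9, total 1165; add 54 to one value (staying below 160) to reach 1219.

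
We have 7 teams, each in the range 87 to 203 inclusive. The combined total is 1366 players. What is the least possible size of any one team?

Minimizing one value means maximizing the remaining 6.
The other 6 contribute at most 6 × 203 = 1218, leaving at least 1366 − 1218 = 148.
Since 148 ≥ 87, this is achievable: one at 148 and 6 at 203.

148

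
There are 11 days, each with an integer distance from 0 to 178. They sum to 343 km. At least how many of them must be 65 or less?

6

Each value above 65 is at least 66, contributing at least 66 − 0 = 66 above the floor 0.
The sum exceeds the floor total 0 by 343, so at most ⌊343/66⌋ = 5 exceed 65, and at least 6 are ≤ 65.
Exactly 6 works: 6 values at 0 and 5 at 66 total 330; raise one of the low values by 13 (still ≤ 65) to hit 343.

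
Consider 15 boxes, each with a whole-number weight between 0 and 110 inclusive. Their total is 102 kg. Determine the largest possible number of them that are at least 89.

1

Suppose k of them are at least 89. Those contribute at least 89 each and the other 15 − k at least 0 each.
So the total is at least 89k + 0(15 − k) = 0 + 89k. This must be ≤ 102, giving k ≤ 1.
k = 1 is achieved by 1 value at 89 and 14 at 0, total 89; add 13 to one value (staying below 89) to reach 102.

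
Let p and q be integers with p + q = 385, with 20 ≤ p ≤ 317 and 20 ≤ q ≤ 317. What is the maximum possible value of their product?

With p + q fixed, pq peaks when the two are closest together.
Taking p = 192 and q = 193 (both in [20, 317]) gives pq = 37056.

37056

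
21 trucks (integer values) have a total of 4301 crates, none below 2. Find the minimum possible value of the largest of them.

If every one of the 21 were at most 204, the total would be at most 21 × 204 = 4284 < 4301.
Equality holds with 17 values of 205 and 4 values of 204.

205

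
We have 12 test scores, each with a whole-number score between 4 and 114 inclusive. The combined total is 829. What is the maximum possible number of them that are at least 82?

Suppose k of them are at least 82. Those contribute at least 82 each and the other 12 − k at least 4 each.
So the total is at least 82k + 4(12 − k) = 48 + 78k. This must be ≤ 829, giving k ≤ 10.
k = 10 is achieved by 10 values at 82 and 2 at 4, total 828; add 1 to one value (staying below 82) to reach 829.

10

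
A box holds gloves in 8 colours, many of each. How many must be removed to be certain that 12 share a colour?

You could draw 11 of every colour without reaching 12 of any — 88 in all.
One more forces 12 of some colour, so 88 + 1 = 89.

89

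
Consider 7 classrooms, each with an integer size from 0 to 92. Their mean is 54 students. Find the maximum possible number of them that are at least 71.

5

The total is 7 × 54 = 378.
Suppose k of them are at least 71. Those contribute at least 71 each and the other 7 − k at least 0 each.
So the total is at least 71k + 0(7 − k) = 0 + 71k. This must be ≤ 378, giving k ≤ 5.
k = 5 is achieved by 5 values at 71 and 2 at 0, total 355; add 23 to one value (staying below 71) to reach 378.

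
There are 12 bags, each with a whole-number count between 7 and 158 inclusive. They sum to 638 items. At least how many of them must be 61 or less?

Each value above 61 is at least 62, contributing at least 62 − 7 = 55 above the floor 7.
The sum exceeds the floor total 84 by 554, so at most ⌊554/55⌋ = 10 exceed 61, and at least 2 are ≤ 61.
Exactly 2 works: 2 values at 7 and 10 at 62 total 634; raise one of the low values by 4 (still ≤ 61) to hit 638.

2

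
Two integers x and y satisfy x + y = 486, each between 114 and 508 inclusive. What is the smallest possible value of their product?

Since x + y is fixed, pushing one of them to its bound minimizes the product.
At the endpoint x = 114, y = 486 − 114 = 372, so xy = 114 × 372 = 42408.

42408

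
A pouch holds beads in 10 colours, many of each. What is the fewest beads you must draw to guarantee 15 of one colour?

141

You could draw 14 of every colour without reaching 15 of any — 140 in all.
One more forces 15 of some colour, so 140 + 1 = 141.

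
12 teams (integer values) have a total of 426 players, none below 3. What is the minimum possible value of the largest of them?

The 12 values sum to 426, so their maximum is at least ⌈426/12⌉ = 36.
Taking 6 copies of 35 and 6 copies of 36 gives exactly 426, so 36 is attained.

36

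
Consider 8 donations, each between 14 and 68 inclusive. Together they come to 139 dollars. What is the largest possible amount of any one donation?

41

To make one donation as large as possible, make the other 7 as small as possible.
The other 7 contribute at least 7 × 14 = 98, leaving at most 139 − 98 = 41.
Since 41 ≤ 68, this is achievable: one at 41 and 7 at 14.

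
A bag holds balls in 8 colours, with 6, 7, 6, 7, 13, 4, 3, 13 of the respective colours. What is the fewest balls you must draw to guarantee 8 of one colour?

48

In the worst case you take as many as possible of each colour without reaching 8: 6 + 7 + 6 + 7 + 7 + 4 + 3 + 7 = 47.
The next one must give 8 of some colour, so 47 + 1 = 48.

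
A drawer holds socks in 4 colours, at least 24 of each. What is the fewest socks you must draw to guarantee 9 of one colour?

33

In the worst case you draw 8 of each of the 4 colours: 4 × 8 = 32.
One more forces 9 of some colour, so 32 + 1 = 33.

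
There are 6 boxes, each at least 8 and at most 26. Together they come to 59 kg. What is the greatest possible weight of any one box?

19

To make one box as large as possible, make the other 5 as small as possible.
The other 5 contribute at least 5 × 8 = 40, leaving at most 59 − 40 = 19.
Since 19 ≤ 26, this is achievable: one at 19 and 5 at 8.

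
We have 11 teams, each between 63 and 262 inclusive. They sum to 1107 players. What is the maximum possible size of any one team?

Maximizing one value means minimizing the remaining 10.
The other 10 contribute at least 10 × 63 = 630, leaving at most 1107 − 630 = 477.
But each team is capped at 262, so the maximum is 262.
Achievable: one at 262 and the other 10 totalling 845, which fits since 10 × 63 ≤ 845 ≤ 10 × 262.

262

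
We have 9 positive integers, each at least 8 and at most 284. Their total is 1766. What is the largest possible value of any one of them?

284

Maximizing one value means minimizing the remaining 8.
The other 8 contribute at least 8 × 8 = 64, leaving at most 1766 − 64 = 1702.
But each integer is capped at 284, so the maximum is 284.
Achievable: one at 284 and the other 8 totalling 1482, which fits since 8 × 8 ≤ 1482 ≤ 8 × 284.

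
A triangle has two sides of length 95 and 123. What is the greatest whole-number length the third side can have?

The third side must be less than 95 + 123 = 218.
The largest integer below 218 is 217.

217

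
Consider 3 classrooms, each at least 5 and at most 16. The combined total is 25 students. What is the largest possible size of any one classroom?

To make one classroom as large as possible, make the other 2 as small as possible.
The other 2 contribute at least 2 × 5 = 10, leaving at most 25 − 10 = 15.
Since 15 ≤ 16, this is achievable: one at 15 and 2 at 5.

15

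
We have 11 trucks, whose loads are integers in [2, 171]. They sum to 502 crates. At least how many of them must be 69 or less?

4

Each value above 69 is at least 70, contributing at least 70 − 2 = 68 above the floor 2.
The sum exceeds the floor total 22 by 480, so at most ⌊480/68⌋ = 7 exceed 69, and at least 4 are ≤ 69.
Exactly 4 works: 4 values at 2 and 7 at 70 total 498; raise one of the low values by 4 (still ≤ 69) to hit 502.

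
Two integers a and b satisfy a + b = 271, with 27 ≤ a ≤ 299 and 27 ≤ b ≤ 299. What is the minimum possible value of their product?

For a fixed sum, ab is smallest when a and b are as far apart as possible.
At the endpoint a = 27, b = 271 − 27 = 244, so ab = 27 × 244 = 6588.

6588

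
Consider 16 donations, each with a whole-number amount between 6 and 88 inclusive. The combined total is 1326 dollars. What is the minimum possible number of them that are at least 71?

Each value short of 71 is at most 70, costing at least 88 − 70 = 18 against the maximum total of 1408.
We can afford to lose at most 1408 − 1326 = 82, so at most ⌊82/18⌋ = 4 fall short, and at least 12 are ≥ 71.
Exactly 12 works: 12 values at 88 and 4 at 70 total 1336; lower one of the high values by 10 (still ≥ 71) to hit 1326.

12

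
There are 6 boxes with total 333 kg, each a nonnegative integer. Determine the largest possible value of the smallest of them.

55

If every one of the 6 were at least 56, the total would be at least 6 × 56 = 336 > 333.
Equality holds with 3 values of 55 and 3 values of 56.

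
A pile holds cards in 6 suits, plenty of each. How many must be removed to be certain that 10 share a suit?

In the worst case you draw 9 of each of the 6 suits: 6 × 9 = 54.
One more forces 10 of some suit, so 54 + 1 = 55.

55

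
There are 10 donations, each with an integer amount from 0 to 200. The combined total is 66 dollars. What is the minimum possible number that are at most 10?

4

Let j be the number exceeding 10. Then the total is ≥ 11·j + 0·(10 − j) = 0 + 11j.
So 11j ≤ 66 and j ≤ 6; hence at least 10 − 6 = 4 are ≤ 10.
Exactly 4 works: 4 values at 0 and 6 at 11 total 66.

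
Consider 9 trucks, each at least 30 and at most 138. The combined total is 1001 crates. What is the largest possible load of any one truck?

138

To make one truck as large as possible, make the other 8 as small as possible.
The other 8 contribute at least 8 × 30 = 240, leaving at most 1001 − 240 = 761.
But each truck is capped at 138, so the maximum is 138.
Achievable: one at 138 and the other 8 totalling 863, which fits since 8 × 30 ≤ 863 ≤ 8 × 138.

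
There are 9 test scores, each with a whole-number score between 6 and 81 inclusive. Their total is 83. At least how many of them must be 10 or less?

4

If only k of them are at most 10, the other 9 − k are at least 11, so the total is at least (9 − k)·11 + k·6.
This is ≤ 83, so (9 − k)·11 + 6k ≤ 83, which gives k ≥ 4.
Exactly 4 works: 4 values at 6 and 5 at 11 total 79; raise one of the low values by 4 (still ≤ 10) to hit 83.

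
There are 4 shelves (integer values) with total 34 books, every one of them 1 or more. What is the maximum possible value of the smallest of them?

8

The average is 34/4 < 9, so some value is ≤ 8.
Taking 2 copies of 8 and 2 copies of 9 gives exactly 34, so 8 is attained.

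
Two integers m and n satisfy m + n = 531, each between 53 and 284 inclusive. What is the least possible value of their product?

70148

For a fixed sum, mn is smallest when m and n are as far apart as possible.
At the endpoint m = 247, n = 531 − 247 = 284, so mn = 247 × 284 = 70148.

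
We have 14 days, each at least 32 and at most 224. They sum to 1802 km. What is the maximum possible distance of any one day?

224

To make one day as large as possible, make the other 13 as small as possible.
The other 13 contribute at least 13 × 32 = 416, leaving at most 1802 − 416 = 1386.
But each day is capped at 224, so the maximum is 224.
Achievable: one at 224 and the other 13 totalling 1578, which fits since 13 × 32 ≤ 1578 ≤ 13 × 224.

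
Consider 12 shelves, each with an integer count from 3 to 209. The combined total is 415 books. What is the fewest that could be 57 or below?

6

Each value above 57 is at least 58, contributing at least 58 − 3 = 55 above the floor 3.
The sum exceeds the floor total 36 by 379, so at most ⌊379/55⌋ = 6 exceed 57, and at least 6 are ≤ 57.
Exactly 6 works: 6 values at 3 and 6 at 58 total 366; raise one of the low values by 49 (still ≤ 57) to hit 415.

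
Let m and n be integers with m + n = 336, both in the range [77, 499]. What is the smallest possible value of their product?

mn = m(336 − m) is concave in m, so over [77, 259] it is minimized at an endpoint.
The extreme feasible split is m = 77, n = 259, giving mn = 19943.

19943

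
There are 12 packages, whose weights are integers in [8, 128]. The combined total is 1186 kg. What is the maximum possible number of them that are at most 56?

Suppose k of them are at most 56. Those contribute at most 56 each and the rest at most 128 each.
So the total is at most 56k + 128(12 − k) = 1536 − 72k. This must still be ≥ 1186, so k ≤ 4.
k = 4 is achieved by 4 values at 56 and 8 at 128, total 1248; lower one of the 128's by 62 (still > 56) to reach 1186.

4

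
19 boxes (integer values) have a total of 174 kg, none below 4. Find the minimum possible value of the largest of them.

10

Some value must be at least ⌈174/19⌉ = 10, since 19 × 9 = 171 < 174.
Equality holds with 3 values of 10 and 16 values of 9.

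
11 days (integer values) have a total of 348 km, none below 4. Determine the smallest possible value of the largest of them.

32

The average is 348/11 > 31, so not all 11 can be 31 or less; the largest is ≥ 32.
Achievable: 7 of them at 32 and 4 at 31 total 348.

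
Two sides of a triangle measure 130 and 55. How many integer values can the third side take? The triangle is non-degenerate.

The triangle inequality gives |130 − 55| < c < 130 + 55, i.e. 75 < c < 185.
So c can be any integer from 76 to 184: 109 values.

109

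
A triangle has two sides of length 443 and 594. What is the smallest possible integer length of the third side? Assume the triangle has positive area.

The third side must exceed |443 − 594| = 151.
The smallest integer above 151 is 152.

152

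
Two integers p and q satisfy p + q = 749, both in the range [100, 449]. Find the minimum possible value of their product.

Since p + q is fixed, pushing one of them to its bound minimizes the product.
The extreme feasible split is p = 300, q = 449, giving pq = 134700.

134700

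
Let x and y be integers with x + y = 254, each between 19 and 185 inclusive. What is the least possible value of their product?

Since x + y is fixed, pushing one of them to its bound minimizes the product.
At the endpoint x = 69, y = 254 − 69 = 185, so xy = 69 × 185 = 12765.

12765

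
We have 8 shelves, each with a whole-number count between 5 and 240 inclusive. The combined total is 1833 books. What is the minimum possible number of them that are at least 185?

7

Each value short of 185 is at most 184, costing at least 240 − 184 = 56 against the maximum total of 1920.
We can afford to lose at most 1920 − 1833 = 87, so at most ⌊87/56⌋ = 1 fall short, and at least 7 are ≥ 185.
Exactly 7 works: 7 values at 240 and 1 at 184 total 1864; lower one of the high values by 31 (still ≥ 185) to hit 1833.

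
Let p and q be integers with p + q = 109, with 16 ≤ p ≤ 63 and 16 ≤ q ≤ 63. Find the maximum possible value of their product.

With p + q fixed, pq peaks when the two are closest together.
Taking p = 54 and q = 55 (both in [16, 63]) gives pq = 2970.

2970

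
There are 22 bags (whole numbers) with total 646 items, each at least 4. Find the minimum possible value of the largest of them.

Some value must be at least ⌈646/22⌉ = 30, since 22 × 29 = 638 < 646.
Achievable: 8 of them at 30 and 14 at 29 total 646.

30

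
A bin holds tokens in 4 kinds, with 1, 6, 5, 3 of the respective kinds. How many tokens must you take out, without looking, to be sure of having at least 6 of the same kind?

15

In the worst case you take as many as possible of each kind without reaching 6: 1 + 5 + 5 + 3 = 14.
The next one must give 6 of some kind, so 14 + 1 = 15.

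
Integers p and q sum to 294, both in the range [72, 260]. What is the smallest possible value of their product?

pq = p(294 − p) is concave in p, so over [72, 222] it is minimized at an endpoint.
At the endpoint p = 72, q = 294 − 72 = 222, so pq = 72 × 222 = 15984.

15984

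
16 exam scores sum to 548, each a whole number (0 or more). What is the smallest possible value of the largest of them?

If every one of the 16 were at most 34, the total would be at most 16 × 34 = 544 < 548.
Equality holds with 4 values of 35 and 12 values of 34.

35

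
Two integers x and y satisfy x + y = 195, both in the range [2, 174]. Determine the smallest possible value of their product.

3654

Since x + y is fixed, pushing one of them to its bound minimizes the product.
At the endpoint x = 21, y = 195 − 21 = 174, so xy = 21 × 174 = 3654.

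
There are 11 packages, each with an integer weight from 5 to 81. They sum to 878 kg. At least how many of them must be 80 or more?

If only k of them are at least 80, the other 11 − k are at most 79, so the total is at most k·81 + (11 − k)·79.
This must reach 878, so k·81 + (11 − k)·79 ≥ 878, giving k ≥ 5.
Exactly 5 works: 5 values at 81 and 6 at 79 total 879; lower one of the high values by 1 (still ≥ 80) to hit 878.

5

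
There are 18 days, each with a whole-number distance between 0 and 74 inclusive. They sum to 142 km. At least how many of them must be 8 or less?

3

Let j be the number exceeding 8. Then the total is ≥ 9·j + 0·(18 − j) = 0 + 9j.
So 9j ≤ 142 and j ≤ 15; hence at least 18 − 15 = 3 are ≤ 8.
Exactly 3 works: 3 values at 0 and 15 at 9 total 135; raise one of the low values by 7 (still ≤ 8) to hit 142.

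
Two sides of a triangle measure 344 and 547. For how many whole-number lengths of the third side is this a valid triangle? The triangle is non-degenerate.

687

The triangle inequality gives |344 − 547| < c < 344 + 547, i.e. 203 < c < 891.
So c can be any integer from 204 to 890: 687 values.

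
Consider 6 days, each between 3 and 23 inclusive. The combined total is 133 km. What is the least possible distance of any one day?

Minimizing one value means maximizing the remaining 5.
The other 5 contribute at most 5 × 23 = 115, leaving at least 133 − 115 = 18.
Since 18 ≥ 3, this is achievable: one at 18 and 5 at 23.

18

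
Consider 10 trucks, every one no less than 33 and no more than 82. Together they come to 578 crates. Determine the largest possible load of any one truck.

82

Maximizing one value means minimizing the remaining 9.
The other 9 contribute at least 9 × 33 = 297, leaving at most 578 − 297 = 281.
But each truck is capped at 82, so the maximum is 82.
Achievable: one at 82 and the other 9 totalling 496, which fits since 9 × 33 ≤ 496 ≤ 9 × 82.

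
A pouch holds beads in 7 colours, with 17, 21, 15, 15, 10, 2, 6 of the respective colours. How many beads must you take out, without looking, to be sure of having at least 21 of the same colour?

86

In the worst case you take as many as possible of each colour without reaching 21: 17 + 20 + 15 + 15 + 10 + 2 + 6 = 85.
The next one must give 21 of some colour, so 85 + 1 = 86.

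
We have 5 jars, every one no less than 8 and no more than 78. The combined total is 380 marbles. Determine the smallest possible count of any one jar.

68

Minimizing one value means maximizing the remaining 4.
The other 4 contribute at most 4 × 78 = 312, leaving at least 380 − 312 = 68.
Since 68 ≥ 8, this is achievable: one at 68 and 4 at 78.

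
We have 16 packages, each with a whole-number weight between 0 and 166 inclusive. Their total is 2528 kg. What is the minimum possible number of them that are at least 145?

If only k of them are at least 145, the other 16 − k are at most 144, so the total is at most k·166 + (16 − k)·144.
This must reach 2528, so k·166 + (16 − k)·144 ≥ 2528, giving k ≥ 11.
Exactly 11 works: 11 values at 166 and 5 at 144 total 2546; lower one of the high values by 18 (still ≥ 145) to hit 2528.

11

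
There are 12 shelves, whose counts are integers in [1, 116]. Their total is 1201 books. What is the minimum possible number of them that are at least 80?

Each value short of 80 is at most 79, costing at least 116 − 79 = 37 against the maximum total of 1392.
We can afford to lose at most 1392 − 1201 = 191, so at most ⌊191/37⌋ = 5 fall short, and at least 7 are ≥ 80.
Exactly 7 works: 7 values at 116 and 5 at 79 total 1207; lower one of the high values by 6 (still ≥ 80) to hit 1201.

7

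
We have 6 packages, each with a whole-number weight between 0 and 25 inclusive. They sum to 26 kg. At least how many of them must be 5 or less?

2

If only k of them are at most 5, the other 6 − k are at least 6, so the total is at least (6 − k)·6 + k·0.
This is ≤ 26, so (6 − k)·6 + 0k ≤ 26, which gives k ≥ 2.
Exactly 2 works: 2 values at 0 and 4 at 6 total 24; raise one of the low values by 2 (still ≤ 5) to hit 26.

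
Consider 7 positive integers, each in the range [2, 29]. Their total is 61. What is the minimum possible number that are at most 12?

Each value above 12 is at least 13, contributing at least 13 − 2 = 11 above the floor 2.
The sum exceeds the floor total 14 by 47, so at most ⌊47/11⌋ = 4 exceed 12, and at least 3 are ≤ 12.
Exactly 3 works: 3 values at 2 and 4 at 13 total 58; raise one of the low values by 3 (still ≤ 12) to hit 61.

3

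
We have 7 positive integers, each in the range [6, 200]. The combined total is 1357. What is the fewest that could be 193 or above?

2

Each value short of 193 is at most 192, costing at least 200 − 192 = 8 against the maximum total of 1400.
We can afford to lose at most 1400 − 1357 = 43, so at most ⌊43/8⌋ = 5 fall short, and at least 2 are ≥ 193.
Exactly 2 works: 2 values at 200 and 5 at 192 total 1360; lower one of the high values by 3 (still ≥ 193) to hit 1357.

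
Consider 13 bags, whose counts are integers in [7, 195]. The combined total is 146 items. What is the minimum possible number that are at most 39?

12

Each value above 39 is at least 40, contributing at least 40 − 7 = 33 above the floor 7.
The sum exceeds the floor total 91 by 55, so at most ⌊55/33⌋ = 1 exceed 39, and at least 12 are ≤ 39.
Exactly 12 works: 12 values at 7 and 1 at 40 total 124; raise one of the low values by 22 (still ≤ 39) to hit 146.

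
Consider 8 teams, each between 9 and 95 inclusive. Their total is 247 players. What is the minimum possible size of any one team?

Minimizing one value means maximizing the remaining 7.
The other 7 can take up 7 × 95 = 665 ≥ 247 − 9, so one team can sit at its floor of 9.
Achievable: one at 9 and the other 7 totalling 238, which fits since 7 × 9 ≤ 238 ≤ 7 × 95.

9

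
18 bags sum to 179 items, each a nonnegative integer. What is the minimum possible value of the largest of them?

10

The average is 179/18 > 9, so not all 18 can be 9 or less; the largest is ≥ 10.
Equality holds with 17 values of 10 and 1 value of 9.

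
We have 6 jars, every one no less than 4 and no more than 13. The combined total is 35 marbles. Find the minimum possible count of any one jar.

4

Minimizing one value means maximizing the remaining 5.
The other 5 can take up 5 × 13 = 65 ≥ 35 − 4, so one jar can sit at its floor of 4.
Achievable: one at 4 and the other 5 totalling 31, which fits since 5 × 4 ≤ 31 ≤ 5 × 13.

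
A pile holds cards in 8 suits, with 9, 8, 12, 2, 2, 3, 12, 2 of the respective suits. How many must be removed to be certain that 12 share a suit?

49

In the worst case you take as many as possible of each suit without reaching 12: 9 + 8 + 11 + 2 + 2 + 3 + 11 + 2 = 48.
The next one must give 12 of some suit, so 48 + 1 = 49.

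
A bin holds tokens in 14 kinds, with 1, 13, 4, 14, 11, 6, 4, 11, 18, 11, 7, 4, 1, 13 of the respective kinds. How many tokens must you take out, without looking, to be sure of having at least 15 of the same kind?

115

In the worst case you take as many as possible of each kind without reaching 15: 1 + 13 + 4 + 14 + 11 + 6 + 4 + 11 + 14 + 11 + 7 + 4 + 1 + 13 = 114.
The next one must give 15 of some kind, so 114 + 1 = 115.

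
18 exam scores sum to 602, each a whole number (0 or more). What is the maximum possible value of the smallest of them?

If every one of the 18 were at least 34, the total would be at least 18 × 34 = 612 > 602.
Achievable: 10 of them at 33 and 8 at 34 total 602.

33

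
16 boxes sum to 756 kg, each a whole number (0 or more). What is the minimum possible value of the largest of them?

The average is 756/16 > 47, so not all 16 can be 47 or less; the largest is ≥ 48.
Equality holds with 4 values of 48 and 12 values of 47.

48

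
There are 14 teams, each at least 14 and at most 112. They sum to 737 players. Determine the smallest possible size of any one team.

To make one team as small as possible, make the other 13 as large as possible.
The other 13 can take up 13 × 112 = 1456 ≥ 737 − 14, so one team can sit at its floor of 14.
Achievable: one at 14 and the other 13 totalling 723, which fits since 13 × 14 ≤ 723 ≤ 13 × 112.

14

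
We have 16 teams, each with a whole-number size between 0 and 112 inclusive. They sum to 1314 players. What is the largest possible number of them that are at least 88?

Suppose k of them are at least 88. Those contribute at least 88 each and the other 16 − k at least 0 each.
So the total is at least 88k + 0(16 − k) = 0 + 88k. This must be ≤ 1314, giving k ≤ 14.
k = 14 is achieved by 14 values at 88 and 2 at 0, total 1232; add 82 to one value (staying below 88) to reach 1314.

14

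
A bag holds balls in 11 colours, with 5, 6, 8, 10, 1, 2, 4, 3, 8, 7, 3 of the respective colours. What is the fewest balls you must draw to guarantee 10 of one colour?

57

In the worst case you take as many as possible of each colour without reaching 10: 5 + 6 + 8 + 9 + 1 + 2 + 4 + 3 + 8 + 7 + 3 = 56.
The next one must give 10 of some colour, so 56 + 1 = 57.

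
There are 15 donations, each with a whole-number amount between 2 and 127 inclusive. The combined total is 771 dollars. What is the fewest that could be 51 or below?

Each value above 51 is at least 52, contributing at least 52 − 2 = 50 above the floor 2.
The sum exceeds the floor total 30 by 741, so at most ⌊741/50⌋ = 14 exceed 51, and at least 1 are ≤ 51.
Exactly 1 works: 1 value at 2 and 14 at 52 total 730; raise one of the low values by 41 (still ≤ 51) to hit 771.

1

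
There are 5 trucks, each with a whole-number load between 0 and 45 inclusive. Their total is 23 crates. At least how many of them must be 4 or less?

1

If only k of them are at most 4, the other 5 − k are at least 5, so the total is at least (5 − k)·5 + k·0.
This is ≤ 23, so (5 − k)·5 + 0k ≤ 23, which gives k ≥ 1.
Exactly 1 works: 1 value at 0 and 4 at 5 total 20; raise one of the low values by 3 (still ≤ 4) to hit 23.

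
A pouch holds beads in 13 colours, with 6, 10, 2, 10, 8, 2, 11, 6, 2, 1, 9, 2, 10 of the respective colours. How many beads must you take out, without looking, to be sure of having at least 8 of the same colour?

In the worst case you take as many as possible of each colour without reaching 8: 6 + 7 + 2 + 7 + 7 + 2 + 7 + 6 + 2 + 1 + 7 + 2 + 7 = 63.
The next one must give 8 of some colour, so 63 + 1 = 64.

64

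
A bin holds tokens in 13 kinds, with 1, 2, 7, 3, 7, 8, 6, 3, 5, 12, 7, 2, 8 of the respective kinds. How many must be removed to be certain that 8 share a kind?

65

In the worst case you take as many as possible of each kind without reaching 8: 1 + 2 + 7 + 3 + 7 + 7 + 6 + 3 + 5 + 7 + 7 + 2 + 7 = 64.
The next one must give 8 of some kind, so 64 + 1 = 65.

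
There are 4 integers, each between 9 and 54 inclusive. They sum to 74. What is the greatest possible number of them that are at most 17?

Suppose k of them are at most 17. Those contribute at most 17 each and the rest at most 54 each.
So the total is at most 17k + 54(4 − k) = 216 − 37k. This must still be ≥ 74, so k ≤ 3.
k = 3 is achieved by 3 values at 17 and 1 at 54, total 105; lower one of the 54's by 31 (still > 17) to reach 74.

3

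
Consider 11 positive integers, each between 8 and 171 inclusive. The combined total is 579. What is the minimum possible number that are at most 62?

3

If only k of them are at most 62, the other 11 − k are at least 63, so the total is at least (11 − k)·63 + k·8.
This is ≤ 579, so (11 − k)·63 + 8k ≤ 579, which gives k ≥ 3.
Exactly 3 works: 3 values at 8 and 8 at 63 total 528; raise one of the low values by 51 (still ≤ 62) to hit 579.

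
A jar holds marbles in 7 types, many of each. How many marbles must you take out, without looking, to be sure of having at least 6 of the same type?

36

In the worst case you draw 5 of each of the 7 types: 7 × 5 = 35.
One more forces 6 of some type, so 35 + 1 = 36.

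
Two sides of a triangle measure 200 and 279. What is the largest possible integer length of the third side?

478

The third side must be less than 200 + 279 = 479.
The largest integer below 479 is 478.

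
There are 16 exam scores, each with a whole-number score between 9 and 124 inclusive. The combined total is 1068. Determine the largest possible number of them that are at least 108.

9

Suppose k of them are at least 108. Those contribute at least 108 each and the other 16 − k at least 9 each.
So the total is at least 108k + 9(16 − k) = 144 + 99k. This must be ≤ 1068, giving k ≤ 9.
k = 9 is achieved by 9 values at 108 and 7 at 9, total 1035; add 33 to one value (staying below 108) to reach 1068.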